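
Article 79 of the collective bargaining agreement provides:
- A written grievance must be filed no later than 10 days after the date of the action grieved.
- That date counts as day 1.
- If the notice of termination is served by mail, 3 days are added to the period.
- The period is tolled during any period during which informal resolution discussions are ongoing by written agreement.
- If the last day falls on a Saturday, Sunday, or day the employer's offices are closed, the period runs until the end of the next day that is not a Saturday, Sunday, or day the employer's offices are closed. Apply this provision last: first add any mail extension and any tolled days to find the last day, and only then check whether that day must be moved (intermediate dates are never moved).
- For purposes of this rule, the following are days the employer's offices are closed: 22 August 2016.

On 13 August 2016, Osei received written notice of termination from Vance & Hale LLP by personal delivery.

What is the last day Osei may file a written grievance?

August 23, 2016

Counting 13 August 2016 as day 1, day 10 is August 22, 2016.
Service was not by mail, so no mail extension applies.
August 22, 2016 is a listed holiday. The next qualifying day is August 23, 2016.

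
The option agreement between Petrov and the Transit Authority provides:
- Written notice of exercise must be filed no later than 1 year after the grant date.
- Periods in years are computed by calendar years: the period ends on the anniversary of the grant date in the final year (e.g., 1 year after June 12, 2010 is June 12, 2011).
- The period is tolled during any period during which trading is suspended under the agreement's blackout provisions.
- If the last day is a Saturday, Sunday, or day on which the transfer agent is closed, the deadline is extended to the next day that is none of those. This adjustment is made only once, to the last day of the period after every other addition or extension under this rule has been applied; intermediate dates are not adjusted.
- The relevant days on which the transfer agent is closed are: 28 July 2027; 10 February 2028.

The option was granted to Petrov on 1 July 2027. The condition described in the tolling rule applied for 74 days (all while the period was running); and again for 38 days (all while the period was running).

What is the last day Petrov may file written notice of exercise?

1 year after 1 July 2027 is July 1, 2028.
Tolling adds 74 days: July 1, 2028 + 74 days = September 13, 2028.
Tolling adds 38 days: September 13, 2028 + 38 days = October 21, 2028.
October 21, 2028 is Saturday; October 22, 2028 is Sunday. The next qualifying day is October 23, 2028.

October 23, 2028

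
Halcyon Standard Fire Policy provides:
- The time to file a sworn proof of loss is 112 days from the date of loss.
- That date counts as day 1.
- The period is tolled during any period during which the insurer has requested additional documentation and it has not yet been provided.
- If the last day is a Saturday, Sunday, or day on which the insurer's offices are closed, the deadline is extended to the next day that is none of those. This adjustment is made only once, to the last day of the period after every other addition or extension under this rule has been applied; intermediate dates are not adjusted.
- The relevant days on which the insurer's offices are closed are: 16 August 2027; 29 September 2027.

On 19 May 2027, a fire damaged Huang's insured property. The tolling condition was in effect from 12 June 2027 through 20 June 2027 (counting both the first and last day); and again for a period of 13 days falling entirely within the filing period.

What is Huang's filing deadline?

Counting 19 May 2027 as day 1, day 112 is September 7, 2027.
From June 12, 2027 through June 20, 2027 inclusive is 9 days; tolling adds 9 days: September 7, 2027 + 9 days = September 16, 2027.
Tolling adds 13 days: September 16, 2027 + 13 days = September 29, 2027.
September 29, 2027 is a listed holiday. The next qualifying day is September 30, 2027.

September 30, 2027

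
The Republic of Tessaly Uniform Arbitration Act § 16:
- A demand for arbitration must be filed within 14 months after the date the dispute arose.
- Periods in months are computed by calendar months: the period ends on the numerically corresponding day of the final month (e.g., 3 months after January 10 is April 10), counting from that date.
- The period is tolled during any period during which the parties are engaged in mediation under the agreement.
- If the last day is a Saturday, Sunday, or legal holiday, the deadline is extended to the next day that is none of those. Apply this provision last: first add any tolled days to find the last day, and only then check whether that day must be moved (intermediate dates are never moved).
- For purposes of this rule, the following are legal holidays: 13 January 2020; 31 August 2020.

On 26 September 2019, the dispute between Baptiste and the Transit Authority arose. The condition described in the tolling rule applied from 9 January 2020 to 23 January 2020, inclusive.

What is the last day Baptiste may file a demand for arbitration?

December 11, 2020

14 months after 26 September 2019 is November 26, 2020.
From January 9, 2020 through January 23, 2020 inclusive is 15 days; tolling adds 15 days: November 26, 2020 + 15 days = December 11, 2020.
December 11, 2020 is a Friday and not a legal holiday, so no extension applies.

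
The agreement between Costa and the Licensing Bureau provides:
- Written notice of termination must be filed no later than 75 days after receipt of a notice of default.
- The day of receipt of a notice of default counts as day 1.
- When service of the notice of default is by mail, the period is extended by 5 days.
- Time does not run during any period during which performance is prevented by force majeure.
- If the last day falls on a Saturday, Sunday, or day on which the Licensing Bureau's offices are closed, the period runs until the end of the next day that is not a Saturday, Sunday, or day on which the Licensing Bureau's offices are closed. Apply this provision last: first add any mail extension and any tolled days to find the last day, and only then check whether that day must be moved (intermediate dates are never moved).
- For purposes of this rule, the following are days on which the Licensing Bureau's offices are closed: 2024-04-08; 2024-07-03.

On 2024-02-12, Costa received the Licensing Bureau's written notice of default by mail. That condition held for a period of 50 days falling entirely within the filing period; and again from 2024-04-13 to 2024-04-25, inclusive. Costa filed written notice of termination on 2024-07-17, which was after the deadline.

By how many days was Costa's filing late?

Counting 2024-02-12 as day 1, day 75 is April 26, 2024.
Service was by mail, adding 5 days: April 26, 2024 + 5 days = May 1, 2024.
Tolling adds 50 days: May 1, 2024 + 50 days = June 20, 2024.
From April 13, 2024 through April 25, 2024 inclusive is 13 days; tolling adds 13 days: June 20, 2024 + 13 days = July 3, 2024.
July 3, 2024 is a listed holiday. The next qualifying day is July 4, 2024.
The deadline is July 4, 2024; from July 4, 2024 to July 17, 2024 is 13 days.

13 days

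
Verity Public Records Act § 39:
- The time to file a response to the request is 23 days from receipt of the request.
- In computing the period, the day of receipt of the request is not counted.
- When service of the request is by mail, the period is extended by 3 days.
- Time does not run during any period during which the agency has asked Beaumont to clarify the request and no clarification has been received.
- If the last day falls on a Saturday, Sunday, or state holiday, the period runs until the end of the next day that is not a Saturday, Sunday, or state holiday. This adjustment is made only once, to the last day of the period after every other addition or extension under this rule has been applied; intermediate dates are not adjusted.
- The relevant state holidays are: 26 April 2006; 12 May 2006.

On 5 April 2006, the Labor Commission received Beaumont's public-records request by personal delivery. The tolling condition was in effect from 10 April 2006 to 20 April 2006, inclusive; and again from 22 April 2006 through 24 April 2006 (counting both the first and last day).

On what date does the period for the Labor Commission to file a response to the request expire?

23 days after 5 April 2006 is April 28, 2006.
Service was not by mail, so no mail extension applies.
From April 10, 2006 through April 20, 2006 inclusive is 11 days; tolling adds 11 days: April 28, 2006 + 11 days = May 9, 2006.
From April 22, 2006 through April 24, 2006 inclusive is 3 days; tolling adds 3 days: May 9, 2006 + 3 days = May 12, 2006.
May 12, 2006 is a listed holiday; May 13, 2006 is Saturday; May 14, 2006 is Sunday. The next qualifying day is May 15, 2006.

May 15, 2006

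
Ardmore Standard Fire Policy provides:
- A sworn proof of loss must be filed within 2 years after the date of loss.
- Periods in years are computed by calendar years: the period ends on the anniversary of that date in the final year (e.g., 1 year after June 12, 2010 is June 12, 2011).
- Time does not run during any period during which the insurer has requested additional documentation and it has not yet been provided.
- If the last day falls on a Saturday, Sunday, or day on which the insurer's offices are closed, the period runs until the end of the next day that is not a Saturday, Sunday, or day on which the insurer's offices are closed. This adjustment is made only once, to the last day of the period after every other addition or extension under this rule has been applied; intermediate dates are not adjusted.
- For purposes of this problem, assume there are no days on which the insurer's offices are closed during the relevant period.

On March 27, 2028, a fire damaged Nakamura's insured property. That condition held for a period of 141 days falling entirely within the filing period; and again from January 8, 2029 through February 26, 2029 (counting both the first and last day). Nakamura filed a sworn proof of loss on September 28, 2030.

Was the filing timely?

2 years after March 27, 2028 is March 27, 2030.
Tolling adds 141 days: March 27, 2030 + 141 days = August 15, 2030.
From January 8, 2029 through February 26, 2029 inclusive is 50 days; tolling adds 50 days: August 15, 2030 + 50 days = October 4, 2030.
October 4, 2030 is a Friday and not a day on which the insurer's offices are closed, so no extension applies.
The deadline is October 4, 2030; the filing on September 28, 2030 is on or before that date.

Yes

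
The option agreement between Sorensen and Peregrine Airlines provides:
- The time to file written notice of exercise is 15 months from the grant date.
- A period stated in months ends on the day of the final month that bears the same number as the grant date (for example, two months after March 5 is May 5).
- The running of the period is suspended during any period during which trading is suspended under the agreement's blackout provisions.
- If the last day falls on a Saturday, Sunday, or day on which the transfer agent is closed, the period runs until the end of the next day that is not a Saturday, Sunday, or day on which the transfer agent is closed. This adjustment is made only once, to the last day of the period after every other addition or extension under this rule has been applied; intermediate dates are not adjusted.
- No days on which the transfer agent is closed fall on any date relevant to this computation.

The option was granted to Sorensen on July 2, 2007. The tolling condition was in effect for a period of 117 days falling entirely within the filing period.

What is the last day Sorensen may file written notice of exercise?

January 27, 2009

15 months after July 2, 2007 is October 2, 2008.
Tolling adds 117 days: October 2, 2008 + 117 days = January 27, 2009.
January 27, 2009 is a Tuesday and not a day on which the transfer agent is closed, so no extension applies.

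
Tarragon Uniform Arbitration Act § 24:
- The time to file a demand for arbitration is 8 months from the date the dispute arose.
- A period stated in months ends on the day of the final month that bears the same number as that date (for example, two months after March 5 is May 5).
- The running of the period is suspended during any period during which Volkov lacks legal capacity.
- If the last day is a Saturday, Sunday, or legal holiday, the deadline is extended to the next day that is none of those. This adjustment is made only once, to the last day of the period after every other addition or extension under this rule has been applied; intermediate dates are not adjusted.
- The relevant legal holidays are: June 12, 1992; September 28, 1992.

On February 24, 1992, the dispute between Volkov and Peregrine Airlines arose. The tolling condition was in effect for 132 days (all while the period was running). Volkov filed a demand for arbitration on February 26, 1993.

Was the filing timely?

8 months after February 24, 1992 is October 24, 1992.
Tolling adds 132 days: October 24, 1992 + 132 days = March 5, 1993.
March 5, 1993 is a Friday and not a legal holiday, so no extension applies.
The deadline is March 5, 1993; the filing on February 26, 1993 is on or before that date.

Yes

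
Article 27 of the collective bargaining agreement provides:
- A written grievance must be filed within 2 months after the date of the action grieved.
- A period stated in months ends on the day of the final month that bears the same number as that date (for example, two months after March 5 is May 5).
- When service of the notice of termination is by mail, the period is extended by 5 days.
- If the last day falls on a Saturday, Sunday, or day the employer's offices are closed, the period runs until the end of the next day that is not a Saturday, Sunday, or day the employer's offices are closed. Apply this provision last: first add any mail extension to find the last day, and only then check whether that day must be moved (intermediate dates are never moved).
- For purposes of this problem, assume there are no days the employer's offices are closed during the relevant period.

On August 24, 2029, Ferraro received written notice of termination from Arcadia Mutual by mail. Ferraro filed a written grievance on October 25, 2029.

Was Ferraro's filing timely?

Yes

2 months after August 24, 2029 is October 24, 2029.
Service was by mail, adding 5 days: October 24, 2029 + 5 days = October 29, 2029.
October 29, 2029 is a Monday and not a day the employer's offices are closed, so no extension applies.
The deadline is October 29, 2029; the filing on October 25, 2029 is on or before that date.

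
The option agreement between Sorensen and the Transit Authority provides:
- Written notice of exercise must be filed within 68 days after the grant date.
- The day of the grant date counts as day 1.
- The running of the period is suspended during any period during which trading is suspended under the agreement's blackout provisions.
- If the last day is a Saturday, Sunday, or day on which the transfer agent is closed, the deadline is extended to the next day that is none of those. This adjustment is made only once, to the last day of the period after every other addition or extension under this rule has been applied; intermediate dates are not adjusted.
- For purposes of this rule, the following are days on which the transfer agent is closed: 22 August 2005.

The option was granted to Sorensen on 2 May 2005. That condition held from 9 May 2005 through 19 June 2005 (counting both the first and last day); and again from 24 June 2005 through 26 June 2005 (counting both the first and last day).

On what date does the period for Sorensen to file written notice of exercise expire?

Counting 2 May 2005 as day 1, day 68 is July 8, 2005.
From May 9, 2005 through June 19, 2005 inclusive is 42 days; tolling adds 42 days: July 8, 2005 + 42 days = August 19, 2005.
From June 24, 2005 through June 26, 2005 inclusive is 3 days; tolling adds 3 days: August 19, 2005 + 3 days = August 22, 2005.
August 22, 2005 is a listed holiday. The next qualifying day is August 23, 2005.

August 23, 2005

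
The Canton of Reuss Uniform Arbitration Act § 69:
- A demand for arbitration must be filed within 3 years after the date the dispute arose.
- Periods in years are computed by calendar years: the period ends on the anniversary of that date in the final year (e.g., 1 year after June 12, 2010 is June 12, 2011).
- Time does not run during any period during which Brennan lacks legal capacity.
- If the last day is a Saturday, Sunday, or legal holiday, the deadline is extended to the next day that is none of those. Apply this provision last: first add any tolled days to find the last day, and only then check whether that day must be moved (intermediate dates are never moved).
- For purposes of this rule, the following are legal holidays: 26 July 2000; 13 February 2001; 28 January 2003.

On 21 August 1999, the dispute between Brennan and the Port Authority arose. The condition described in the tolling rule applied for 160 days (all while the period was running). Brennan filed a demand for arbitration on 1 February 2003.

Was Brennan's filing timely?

No

3 years after 21 August 1999 is August 21, 2002.
Tolling adds 160 days: August 21, 2002 + 160 days = January 28, 2003.
January 28, 2003 is a listed holiday. The next qualifying day is January 29, 2003.
The deadline is January 29, 2003; the filing on February 1, 2003 is after that date.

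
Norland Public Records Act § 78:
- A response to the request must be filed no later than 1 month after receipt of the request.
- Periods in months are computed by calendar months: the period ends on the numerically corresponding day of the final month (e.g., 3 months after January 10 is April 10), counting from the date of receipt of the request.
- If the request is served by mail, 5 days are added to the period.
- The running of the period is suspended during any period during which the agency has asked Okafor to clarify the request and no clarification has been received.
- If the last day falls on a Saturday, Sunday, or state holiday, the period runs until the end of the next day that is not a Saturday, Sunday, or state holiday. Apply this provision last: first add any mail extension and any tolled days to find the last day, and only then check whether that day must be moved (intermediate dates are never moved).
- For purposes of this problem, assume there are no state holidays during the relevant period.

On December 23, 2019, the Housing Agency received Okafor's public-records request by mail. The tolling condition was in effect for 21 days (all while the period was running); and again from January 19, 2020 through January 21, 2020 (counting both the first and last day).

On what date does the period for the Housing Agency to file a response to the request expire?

February 21, 2020

1 month after December 23, 2019 is January 23, 2020.
Service was by mail, adding 5 days: January 23, 2020 + 5 days = January 28, 2020.
Tolling adds 21 days: January 28, 2020 + 21 days = February 18, 2020.
From January 19, 2020 through January 21, 2020 inclusive is 3 days; tolling adds 3 days: February 18, 2020 + 3 days = February 21, 2020.
February 21, 2020 is a Friday and not a state holiday, so no extension applies.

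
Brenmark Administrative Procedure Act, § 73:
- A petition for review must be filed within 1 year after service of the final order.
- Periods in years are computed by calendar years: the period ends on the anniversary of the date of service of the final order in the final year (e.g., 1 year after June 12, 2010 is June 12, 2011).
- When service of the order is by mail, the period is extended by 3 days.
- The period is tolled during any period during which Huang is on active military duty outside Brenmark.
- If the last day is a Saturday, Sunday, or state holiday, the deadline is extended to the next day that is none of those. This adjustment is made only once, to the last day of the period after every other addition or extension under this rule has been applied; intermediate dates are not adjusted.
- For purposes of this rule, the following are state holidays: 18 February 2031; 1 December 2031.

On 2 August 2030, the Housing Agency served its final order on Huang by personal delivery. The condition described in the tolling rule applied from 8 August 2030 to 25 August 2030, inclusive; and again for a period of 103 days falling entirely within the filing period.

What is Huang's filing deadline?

December 2, 2031

1 year after 2 August 2030 is August 2, 2031.
Service was not by mail, so no mail extension applies.
From August 8, 2030 through August 25, 2030 inclusive is 18 days; tolling adds 18 days: August 2, 2031 + 18 days = August 20, 2031.
Tolling adds 103 days: August 20, 2031 + 103 days = December 1, 2031.
December 1, 2031 is a listed holiday. The next qualifying day is December 2, 2031.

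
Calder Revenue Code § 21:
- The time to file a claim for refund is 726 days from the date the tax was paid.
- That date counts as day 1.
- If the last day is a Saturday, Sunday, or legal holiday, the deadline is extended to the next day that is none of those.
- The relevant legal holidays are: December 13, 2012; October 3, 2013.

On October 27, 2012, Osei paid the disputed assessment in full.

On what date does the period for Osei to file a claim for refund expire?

October 22, 2014

Counting October 27, 2012 as day 1, day 726 is October 22, 2014.
October 22, 2014 is a Wednesday and not a legal holiday, so no extension applies.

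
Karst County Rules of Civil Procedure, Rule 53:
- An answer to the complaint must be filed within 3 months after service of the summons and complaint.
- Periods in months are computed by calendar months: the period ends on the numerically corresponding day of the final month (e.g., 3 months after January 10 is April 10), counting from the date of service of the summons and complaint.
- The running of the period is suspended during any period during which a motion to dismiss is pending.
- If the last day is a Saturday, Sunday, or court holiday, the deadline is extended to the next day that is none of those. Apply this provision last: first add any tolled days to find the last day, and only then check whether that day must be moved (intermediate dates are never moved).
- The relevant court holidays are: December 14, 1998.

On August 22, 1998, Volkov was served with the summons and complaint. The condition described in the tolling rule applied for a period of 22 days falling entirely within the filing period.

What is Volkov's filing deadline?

3 months after August 22, 1998 is November 22, 1998.
Tolling adds 22 days: November 22, 1998 + 22 days = December 14, 1998.
December 14, 1998 is a listed holiday. The next qualifying day is December 15, 1998.

December 15, 1998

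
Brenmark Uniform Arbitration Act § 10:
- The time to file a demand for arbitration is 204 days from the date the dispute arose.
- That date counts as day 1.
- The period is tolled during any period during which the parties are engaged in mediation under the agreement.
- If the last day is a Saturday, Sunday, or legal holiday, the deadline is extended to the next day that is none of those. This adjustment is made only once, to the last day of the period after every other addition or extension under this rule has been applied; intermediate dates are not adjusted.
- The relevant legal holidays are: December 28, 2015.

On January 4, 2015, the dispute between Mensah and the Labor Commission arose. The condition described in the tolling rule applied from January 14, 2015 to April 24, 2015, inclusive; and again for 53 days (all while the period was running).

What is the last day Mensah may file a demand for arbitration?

Counting January 4, 2015 as day 1, day 204 is July 26, 2015.
From January 14, 2015 through April 24, 2015 inclusive is 101 days; tolling adds 101 days: July 26, 2015 + 101 days = November 4, 2015.
Tolling adds 53 days: November 4, 2015 + 53 days = December 27, 2015.
December 27, 2015 is Sunday; December 28, 2015 is a listed holiday. The next qualifying day is December 29, 2015.

December 29, 2015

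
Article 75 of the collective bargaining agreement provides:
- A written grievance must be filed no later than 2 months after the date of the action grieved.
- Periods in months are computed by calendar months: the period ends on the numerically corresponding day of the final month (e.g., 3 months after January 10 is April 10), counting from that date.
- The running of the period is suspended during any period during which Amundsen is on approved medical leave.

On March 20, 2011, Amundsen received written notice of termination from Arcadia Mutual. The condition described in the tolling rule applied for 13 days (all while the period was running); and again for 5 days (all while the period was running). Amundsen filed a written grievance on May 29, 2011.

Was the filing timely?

Yes

2 months after March 20, 2011 is May 20, 2011.
Tolling adds 13 days: May 20, 2011 + 13 days = June 2, 2011.
Tolling adds 5 days: June 2, 2011 + 5 days = June 7, 2011.
The deadline is June 7, 2011; the filing on May 29, 2011 is on or before that date.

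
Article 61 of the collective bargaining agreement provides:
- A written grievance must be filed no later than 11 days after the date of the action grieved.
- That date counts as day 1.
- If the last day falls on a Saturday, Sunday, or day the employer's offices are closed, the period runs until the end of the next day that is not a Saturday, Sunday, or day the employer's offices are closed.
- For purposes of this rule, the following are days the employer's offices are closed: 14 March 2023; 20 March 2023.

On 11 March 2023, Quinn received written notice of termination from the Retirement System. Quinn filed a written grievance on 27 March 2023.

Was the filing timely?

Counting 11 March 2023 as day 1, day 11 is March 21, 2023.
March 21, 2023 is a Tuesday and not a day the employer's offices are closed, so no extension applies.
The deadline is March 21, 2023; the filing on March 27, 2023 is after that date.

No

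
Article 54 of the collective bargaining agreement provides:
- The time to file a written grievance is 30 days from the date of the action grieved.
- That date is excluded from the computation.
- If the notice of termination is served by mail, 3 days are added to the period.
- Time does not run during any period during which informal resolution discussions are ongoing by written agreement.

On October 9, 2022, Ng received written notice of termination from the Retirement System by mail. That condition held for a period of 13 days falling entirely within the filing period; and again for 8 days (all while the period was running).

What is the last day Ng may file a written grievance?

30 days after October 9, 2022 is November 8, 2022.
Service was by mail, adding 3 days: November 8, 2022 + 3 days = November 11, 2022.
Tolling adds 13 days: November 11, 2022 + 13 days = November 24, 2022.
Tolling adds 8 days: November 24, 2022 + 8 days = December 2, 2022.

December 2, 2022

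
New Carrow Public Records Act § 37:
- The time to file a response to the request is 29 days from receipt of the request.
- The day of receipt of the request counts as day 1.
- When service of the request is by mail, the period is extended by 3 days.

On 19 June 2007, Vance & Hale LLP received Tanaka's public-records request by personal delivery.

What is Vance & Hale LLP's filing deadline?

July 17, 2007

Counting 19 June 2007 as day 1, day 29 is July 17, 2007.
Service was not by mail, so no mail extension applies.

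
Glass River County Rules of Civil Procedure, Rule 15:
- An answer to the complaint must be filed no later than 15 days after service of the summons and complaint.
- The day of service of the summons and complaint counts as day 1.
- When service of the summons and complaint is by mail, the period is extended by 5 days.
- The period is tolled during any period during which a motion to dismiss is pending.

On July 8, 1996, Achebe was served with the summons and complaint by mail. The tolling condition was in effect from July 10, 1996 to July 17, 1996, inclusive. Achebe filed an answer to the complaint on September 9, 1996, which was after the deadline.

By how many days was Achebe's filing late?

Counting July 8, 1996 as day 1, day 15 is July 22, 1996.
Service was by mail, adding 5 days: July 22, 1996 + 5 days = July 27, 1996.
From July 10, 1996 through July 17, 1996 inclusive is 8 days; tolling adds 8 days: July 27, 1996 + 8 days = August 4, 1996.
The deadline is August 4, 1996; from August 4, 1996 to September 9, 1996 is 36 days.

36 days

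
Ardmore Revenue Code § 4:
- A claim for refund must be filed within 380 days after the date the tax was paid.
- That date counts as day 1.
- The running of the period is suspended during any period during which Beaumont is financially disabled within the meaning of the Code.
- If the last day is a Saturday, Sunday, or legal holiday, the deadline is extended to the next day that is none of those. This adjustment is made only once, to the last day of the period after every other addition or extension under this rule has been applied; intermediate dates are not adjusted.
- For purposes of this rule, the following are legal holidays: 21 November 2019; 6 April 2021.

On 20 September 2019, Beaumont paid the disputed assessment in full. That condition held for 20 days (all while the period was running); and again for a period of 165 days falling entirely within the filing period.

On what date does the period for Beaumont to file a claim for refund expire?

Counting 20 September 2019 as day 1, day 380 is October 3, 2020.
Tolling adds 20 days: October 3, 2020 + 20 days = October 23, 2020.
Tolling adds 165 days: October 23, 2020 + 165 days = April 6, 2021.
April 6, 2021 is a listed holiday. The next qualifying day is April 7, 2021.

April 7, 2021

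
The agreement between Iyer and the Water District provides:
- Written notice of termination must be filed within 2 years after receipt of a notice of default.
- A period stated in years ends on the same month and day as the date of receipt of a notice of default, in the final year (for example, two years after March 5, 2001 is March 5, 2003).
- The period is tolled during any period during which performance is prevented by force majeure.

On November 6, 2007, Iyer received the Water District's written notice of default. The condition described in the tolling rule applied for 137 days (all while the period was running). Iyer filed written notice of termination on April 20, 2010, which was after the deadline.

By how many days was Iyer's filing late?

2 years after November 6, 2007 is November 6, 2009.
Tolling adds 137 days: November 6, 2009 + 137 days = March 23, 2010.
The deadline is March 23, 2010; from March 23, 2010 to April 20, 2010 is 28 days.

28 days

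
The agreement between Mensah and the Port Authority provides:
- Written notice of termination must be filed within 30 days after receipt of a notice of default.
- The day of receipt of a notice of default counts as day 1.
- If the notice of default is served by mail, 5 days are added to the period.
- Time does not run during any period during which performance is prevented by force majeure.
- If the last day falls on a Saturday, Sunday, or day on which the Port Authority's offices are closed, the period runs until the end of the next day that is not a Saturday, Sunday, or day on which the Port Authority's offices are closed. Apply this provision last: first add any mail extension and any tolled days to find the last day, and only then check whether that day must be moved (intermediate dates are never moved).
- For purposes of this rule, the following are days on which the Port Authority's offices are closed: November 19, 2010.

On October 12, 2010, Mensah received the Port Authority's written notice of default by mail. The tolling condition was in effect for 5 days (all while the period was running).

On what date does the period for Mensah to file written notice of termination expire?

Counting October 12, 2010 as day 1, day 30 is November 10, 2010.
Service was by mail, adding 5 days: November 10, 2010 + 5 days = November 15, 2010.
Tolling adds 5 days: November 15, 2010 + 5 days = November 20, 2010.
November 20, 2010 is Saturday; November 21, 2010 is Sunday. The next qualifying day is November 22, 2010.

November 22, 2010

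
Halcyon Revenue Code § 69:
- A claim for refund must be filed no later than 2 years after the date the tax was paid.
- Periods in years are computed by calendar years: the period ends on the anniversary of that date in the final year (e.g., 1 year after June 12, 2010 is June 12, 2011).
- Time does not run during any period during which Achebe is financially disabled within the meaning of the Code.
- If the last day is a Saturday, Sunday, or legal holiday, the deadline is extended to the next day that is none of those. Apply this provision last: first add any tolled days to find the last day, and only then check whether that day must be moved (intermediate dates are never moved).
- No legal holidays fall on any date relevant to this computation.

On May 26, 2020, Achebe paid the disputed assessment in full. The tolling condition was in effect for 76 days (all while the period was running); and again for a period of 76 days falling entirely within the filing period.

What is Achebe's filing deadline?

2 years after May 26, 2020 is May 26, 2022.
Tolling adds 76 days: May 26, 2022 + 76 days = August 10, 2022.
Tolling adds 76 days: August 10, 2022 + 76 days = October 25, 2022.
October 25, 2022 is a Tuesday and not a legal holiday, so no extension applies.

October 25, 2022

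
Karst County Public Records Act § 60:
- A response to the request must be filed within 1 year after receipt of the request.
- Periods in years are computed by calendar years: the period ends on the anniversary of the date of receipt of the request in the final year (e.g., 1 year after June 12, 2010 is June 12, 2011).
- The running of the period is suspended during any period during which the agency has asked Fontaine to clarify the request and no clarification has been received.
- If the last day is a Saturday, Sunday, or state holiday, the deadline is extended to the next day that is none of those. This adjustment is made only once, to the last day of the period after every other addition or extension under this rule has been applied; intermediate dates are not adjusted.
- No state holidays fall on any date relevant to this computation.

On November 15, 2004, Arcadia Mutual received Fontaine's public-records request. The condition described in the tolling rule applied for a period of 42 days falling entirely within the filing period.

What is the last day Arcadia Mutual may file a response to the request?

December 27, 2005

1 year after November 15, 2004 is November 15, 2005.
Tolling adds 42 days: November 15, 2005 + 42 days = December 27, 2005.
December 27, 2005 is a Tuesday and not a state holiday, so no extension applies.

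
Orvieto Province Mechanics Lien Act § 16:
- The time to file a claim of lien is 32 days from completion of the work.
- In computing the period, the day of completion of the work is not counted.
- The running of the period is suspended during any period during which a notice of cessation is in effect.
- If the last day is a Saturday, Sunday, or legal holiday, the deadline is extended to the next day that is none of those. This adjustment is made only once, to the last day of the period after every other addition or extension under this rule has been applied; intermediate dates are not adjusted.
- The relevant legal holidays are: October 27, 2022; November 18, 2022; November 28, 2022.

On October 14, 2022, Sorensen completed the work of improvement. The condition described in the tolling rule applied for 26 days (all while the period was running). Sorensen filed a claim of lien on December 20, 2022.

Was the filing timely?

No

32 days after October 14, 2022 is November 15, 2022.
Tolling adds 26 days: November 15, 2022 + 26 days = December 11, 2022.
December 11, 2022 is Sunday. The next qualifying day is December 12, 2022.
The deadline is December 12, 2022; the filing on December 20, 2022 is after that date.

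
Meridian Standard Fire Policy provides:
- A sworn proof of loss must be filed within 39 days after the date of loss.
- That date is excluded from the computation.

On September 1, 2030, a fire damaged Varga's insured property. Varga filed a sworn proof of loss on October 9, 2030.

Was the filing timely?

Yes

39 days after September 1, 2030 is October 10, 2030.
The deadline is October 10, 2030; the filing on October 9, 2030 is on or before that date.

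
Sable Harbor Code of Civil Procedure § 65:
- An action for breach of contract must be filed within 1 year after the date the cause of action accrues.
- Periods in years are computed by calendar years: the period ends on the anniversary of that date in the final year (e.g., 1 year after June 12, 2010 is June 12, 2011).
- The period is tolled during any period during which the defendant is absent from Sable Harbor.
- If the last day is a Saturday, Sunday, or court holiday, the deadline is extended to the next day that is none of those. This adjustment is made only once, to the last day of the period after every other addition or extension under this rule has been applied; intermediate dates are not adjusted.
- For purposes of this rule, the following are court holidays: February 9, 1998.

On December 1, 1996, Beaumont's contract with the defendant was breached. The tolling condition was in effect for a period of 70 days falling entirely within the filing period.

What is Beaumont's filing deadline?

1 year after December 1, 1996 is December 1, 1997.
Tolling adds 70 days: December 1, 1997 + 70 days = February 9, 1998.
February 9, 1998 is a listed holiday. The next qualifying day is February 10, 1998.

February 10, 1998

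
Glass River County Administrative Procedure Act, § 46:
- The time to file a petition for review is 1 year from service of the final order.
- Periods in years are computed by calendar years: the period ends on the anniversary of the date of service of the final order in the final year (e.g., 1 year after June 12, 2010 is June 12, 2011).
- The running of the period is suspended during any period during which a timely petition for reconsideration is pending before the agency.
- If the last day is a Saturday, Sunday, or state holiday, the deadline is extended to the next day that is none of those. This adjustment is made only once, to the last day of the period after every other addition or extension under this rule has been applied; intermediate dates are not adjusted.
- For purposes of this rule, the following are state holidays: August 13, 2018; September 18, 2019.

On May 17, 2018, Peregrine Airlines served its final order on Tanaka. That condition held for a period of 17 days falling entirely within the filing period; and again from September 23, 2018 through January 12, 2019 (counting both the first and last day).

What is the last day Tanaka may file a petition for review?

September 23, 2019

1 year after May 17, 2018 is May 17, 2019.
Tolling adds 17 days: May 17, 2019 + 17 days = June 3, 2019.
From September 23, 2018 through January 12, 2019 inclusive is 112 days; tolling adds 112 days: June 3, 2019 + 112 days = September 23, 2019.
September 23, 2019 is a Monday and not a state holiday, so no extension applies.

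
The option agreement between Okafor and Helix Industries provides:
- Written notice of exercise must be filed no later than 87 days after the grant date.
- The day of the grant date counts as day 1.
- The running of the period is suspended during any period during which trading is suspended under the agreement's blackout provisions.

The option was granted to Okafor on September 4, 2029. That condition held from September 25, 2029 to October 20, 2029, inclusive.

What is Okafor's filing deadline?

Counting September 4, 2029 as day 1, day 87 is November 29, 2029.
From September 25, 2029 through October 20, 2029 inclusive is 26 days; tolling adds 26 days: November 29, 2029 + 26 days = December 25, 2029.

December 25, 2029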